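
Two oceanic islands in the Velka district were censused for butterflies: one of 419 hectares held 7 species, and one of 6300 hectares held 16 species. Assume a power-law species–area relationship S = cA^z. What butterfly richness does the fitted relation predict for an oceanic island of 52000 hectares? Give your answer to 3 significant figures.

30.5

z = ln(16/7) / ln(6300/419) = 0.8267 / 2.7104 = 0.3050
c = 7 / 419^0.3050 = 7 / 6.306 = 1.11
S₃ = 1.11 × 52000^0.3050 = 1.11 × 27.44 ≈ 30.46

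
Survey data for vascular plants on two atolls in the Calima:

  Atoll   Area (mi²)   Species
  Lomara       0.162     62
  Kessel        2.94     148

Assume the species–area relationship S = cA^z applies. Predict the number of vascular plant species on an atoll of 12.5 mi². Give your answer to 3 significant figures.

z = ln(148/62) / ln(2.94/0.162) = 0.8701 / 2.8986 = 0.3002
c = 62 / 0.162^0.3002 = 62 / 0.5791 = 107.1
S₃ = 107.1 × 12.5^0.3002 = 107.1 × 2.134 ≈ 228.5

229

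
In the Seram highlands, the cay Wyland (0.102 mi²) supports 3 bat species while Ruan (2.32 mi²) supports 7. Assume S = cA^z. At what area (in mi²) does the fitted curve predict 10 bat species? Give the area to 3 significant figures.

z = ln(7/3) / ln(2.32/0.102) = 0.8473 / 3.1243 = 0.2712
c = 3 / 0.102^0.2712 = 3 / 0.5384 = 5.572
A = (10/5.572)^(1/0.2712) ⇒ ln A = ln(1.795)/0.2712 = 2.1568
A = e^2.1568 ≈ 8.643 mi²

8.64 mi²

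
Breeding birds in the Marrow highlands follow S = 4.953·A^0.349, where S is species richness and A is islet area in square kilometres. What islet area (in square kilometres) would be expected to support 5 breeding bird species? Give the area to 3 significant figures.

5 = 4.953 × A^0.349  ⇒  A^0.349 = 5/4.953 = 1.009
ln A = ln(1.009) / 0.349 = 0.0094 / 0.349 = 0.0271
A = e^0.0271 ≈ 1.027 square kilometres

1.03 square kilometres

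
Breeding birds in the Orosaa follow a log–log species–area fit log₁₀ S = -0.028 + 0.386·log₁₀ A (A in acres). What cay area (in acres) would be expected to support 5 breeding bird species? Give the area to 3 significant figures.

76.4 acres

5 = 0.9376 × A^0.386  ⇒  A^0.386 = 5/0.9376 = 5.333
ln A = ln(5.333) / 0.386 = 1.6739 / 0.386 = 4.3366
A = e^4.3366 ≈ 76.44 acres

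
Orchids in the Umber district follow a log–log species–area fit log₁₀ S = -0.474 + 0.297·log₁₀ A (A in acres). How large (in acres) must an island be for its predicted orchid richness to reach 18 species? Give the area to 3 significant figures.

18 = 0.3357 × A^0.297  ⇒  A^0.297 = 18/0.3357 = 53.61
ln A = ln(53.61) / 0.297 = 3.9818 / 0.297 = 13.4067
A = e^13.4067 ≈ 664456 acres

664000 acres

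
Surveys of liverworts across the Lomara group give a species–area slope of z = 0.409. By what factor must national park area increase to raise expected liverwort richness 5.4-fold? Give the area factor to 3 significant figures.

61.8

(A₂/A₁)^0.409 = 5.4, so A₂/A₁ = 5.4^(1/0.409) = 5.4^2.445
ln(A₂/A₁) = ln 5.4 / 0.409 = 1.6864 / 0.409 = 4.1232
A₂/A₁ = e^4.1232 ≈ 61.76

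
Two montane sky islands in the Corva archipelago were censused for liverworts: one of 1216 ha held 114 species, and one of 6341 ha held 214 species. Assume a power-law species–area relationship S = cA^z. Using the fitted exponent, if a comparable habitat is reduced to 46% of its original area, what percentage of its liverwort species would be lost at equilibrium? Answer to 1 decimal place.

z = ln(214/114) / ln(6341/1216) = 0.6298 / 1.6515 = 0.3813
S_new/S_old = (A_new/A_old)^z = 0.46^0.3813 = exp(0.3813 × -0.7765) = 0.7437
Fraction lost = 1 − 0.7437 = 0.2563

25.6%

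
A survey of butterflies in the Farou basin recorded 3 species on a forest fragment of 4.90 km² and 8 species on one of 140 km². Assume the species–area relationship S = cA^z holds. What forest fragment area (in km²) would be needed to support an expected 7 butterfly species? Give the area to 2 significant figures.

z = ln(8/3) / ln(140/4.9) = 0.9808 / 3.3524 = 0.2926
c = 3 / 4.9^0.2926 = 3 / 1.592 = 1.884
A = (7/1.884)^(1/0.2926) ⇒ ln A = ln(3.715)/0.2926 = 4.4852
A = e^4.4852 ≈ 88.7 km²

89 km²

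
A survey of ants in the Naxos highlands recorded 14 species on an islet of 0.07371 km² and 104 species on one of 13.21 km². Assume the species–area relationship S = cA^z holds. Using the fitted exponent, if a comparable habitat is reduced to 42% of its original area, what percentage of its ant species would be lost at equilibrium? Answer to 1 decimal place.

28.5%

z = ln(104/14) / ln(13.21/0.07371) = 2.0053 / 5.1886 = 0.3865
S_new/S_old = (A_new/A_old)^z = 0.42^0.3865 = exp(0.3865 × -0.8675) = 0.7151
Fraction lost = 1 − 0.7151 = 0.2849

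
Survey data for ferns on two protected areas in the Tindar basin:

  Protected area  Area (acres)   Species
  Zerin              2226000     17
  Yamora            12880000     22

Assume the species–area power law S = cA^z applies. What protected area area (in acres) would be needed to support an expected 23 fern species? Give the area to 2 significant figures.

17000000 acres

z = ln(22/17) / ln(12880000/2226000) = 0.2578 / 1.7555 = 0.1469
c = 17 / 2226000^0.1469 = 17 / 8.556 = 1.987
A = (23/1.987)^(1/0.1469) ⇒ ln A = ln(11.58)/0.1469 = 16.6738
A = e^16.6738 ≈ 17432433 acres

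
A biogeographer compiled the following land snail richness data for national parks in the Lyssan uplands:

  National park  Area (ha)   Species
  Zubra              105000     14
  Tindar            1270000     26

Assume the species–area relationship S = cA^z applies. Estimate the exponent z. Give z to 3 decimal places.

0.248

Taking logs: ln S = ln c + z ln A, so z = (ln S₂ − ln S₁)/(ln A₂ − ln A₁).
z = ln(26/14) / ln(1270000/105000) = ln(1.857) / ln(12.1) = 0.6190 / 2.4928 = 0.2483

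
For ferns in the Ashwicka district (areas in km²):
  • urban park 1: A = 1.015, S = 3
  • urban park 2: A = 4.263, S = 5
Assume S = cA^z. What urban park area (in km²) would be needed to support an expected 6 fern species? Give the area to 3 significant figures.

7.11 km²

z = ln(5/3) / ln(4.263/1.015) = 0.5108 / 1.4351 = 0.3560
c = 3 / 1.015^0.3560 = 3 / 1.005 = 2.984
A = (6/2.984)^(1/0.3560) ⇒ ln A = ln(2.011)/0.3560 = 1.9622
A = e^1.9622 ≈ 7.115 km²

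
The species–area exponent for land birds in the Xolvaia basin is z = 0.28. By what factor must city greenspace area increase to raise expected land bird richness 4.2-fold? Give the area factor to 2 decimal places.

(A₂/A₁)^0.28 = 4.2, so A₂/A₁ = 4.2^(1/0.28) = 4.2^3.571
ln(A₂/A₁) = ln 4.2 / 0.28 = 1.4351 / 0.28 = 5.1253
A₂/A₁ = e^5.1253 ≈ 168.2

168.22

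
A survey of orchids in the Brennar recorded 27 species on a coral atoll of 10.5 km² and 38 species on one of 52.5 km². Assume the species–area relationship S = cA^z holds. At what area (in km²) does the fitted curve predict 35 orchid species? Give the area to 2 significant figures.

z = ln(38/27) / ln(52.5/10.5) = 0.3417 / 1.6094 = 0.2123
c = 27 / 10.5^0.2123 = 27 / 1.648 = 16.39
A = (35/16.39)^(1/0.2123) ⇒ ln A = ln(2.136)/0.2123 = 3.5735
A = e^3.5735 ≈ 35.64 km²

36 km²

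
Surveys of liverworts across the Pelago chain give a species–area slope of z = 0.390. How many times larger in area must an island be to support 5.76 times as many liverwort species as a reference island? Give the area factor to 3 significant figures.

(A₂/A₁)^0.39 = 5.76, so A₂/A₁ = 5.76^(1/0.39) = 5.76^2.564
ln(A₂/A₁) = ln 5.76 / 0.39 = 1.7509 / 0.39 = 4.4896
A₂/A₁ = e^4.4896 ≈ 89.08

89.1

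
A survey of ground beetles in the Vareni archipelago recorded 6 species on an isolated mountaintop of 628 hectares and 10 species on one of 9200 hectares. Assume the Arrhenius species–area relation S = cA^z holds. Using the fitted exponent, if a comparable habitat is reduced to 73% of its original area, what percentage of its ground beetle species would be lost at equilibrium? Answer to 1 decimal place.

z = ln(10/6) / ln(9200/628) = 0.5108 / 2.6844 = 0.1903
S_new/S_old = (A_new/A_old)^z = 0.73^0.1903 = exp(0.1903 × -0.3147) = 0.9419
Fraction lost = 1 − 0.9419 = 0.05813

5.8%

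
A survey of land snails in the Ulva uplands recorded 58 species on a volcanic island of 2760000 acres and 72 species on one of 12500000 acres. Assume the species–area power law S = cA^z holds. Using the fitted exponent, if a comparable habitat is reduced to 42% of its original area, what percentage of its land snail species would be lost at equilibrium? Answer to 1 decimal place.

11.7%

z = ln(72/58) / ln(12500000/2760000) = 0.2162 / 1.5105 = 0.1431
S_new/S_old = (A_new/A_old)^z = 0.42^0.1431 = exp(0.1431 × -0.8675) = 0.8832
Fraction lost = 1 − 0.8832 = 0.1168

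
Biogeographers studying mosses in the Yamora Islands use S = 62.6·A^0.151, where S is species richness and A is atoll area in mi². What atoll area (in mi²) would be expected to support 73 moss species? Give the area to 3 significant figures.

73 = 62.6 × A^0.151  ⇒  A^0.151 = 73/62.6 = 1.166
ln A = ln(1.166) / 0.151 = 0.1537 / 0.151 = 1.0178
A = e^1.0178 ≈ 2.767 mi²

2.77 mi²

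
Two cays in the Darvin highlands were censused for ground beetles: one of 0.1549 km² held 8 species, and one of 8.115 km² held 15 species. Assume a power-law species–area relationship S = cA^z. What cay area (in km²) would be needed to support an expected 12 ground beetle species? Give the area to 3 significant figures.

1.99 km²

z = ln(15/8) / ln(8.115/0.1549) = 0.6286 / 3.9587 = 0.1588
c = 8 / 0.1549^0.1588 = 8 / 0.7437 = 10.76
A = (12/10.76)^(1/0.1588) ⇒ ln A = ln(1.116)/0.1588 = 0.6885
A = e^0.6885 ≈ 1.991 km²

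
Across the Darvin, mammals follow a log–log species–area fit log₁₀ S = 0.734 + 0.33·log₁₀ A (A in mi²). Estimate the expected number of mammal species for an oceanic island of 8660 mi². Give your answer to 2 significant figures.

S = 5.42 × 8660^0.33
ln S = ln 5.42 + 0.33 × ln 8660 = 1.6901 + 0.33 × 9.0665 = 4.6820
S = e^4.6820 ≈ 108

110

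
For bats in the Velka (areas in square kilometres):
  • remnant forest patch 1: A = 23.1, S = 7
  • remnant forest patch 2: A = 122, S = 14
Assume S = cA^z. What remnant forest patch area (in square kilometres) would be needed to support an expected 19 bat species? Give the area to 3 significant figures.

254 square kilometres

z = ln(14/7) / ln(122/23.1) = 0.6931 / 1.6642 = 0.4165
c = 7 / 23.1^0.4165 = 7 / 3.698 = 1.893
A = (19/1.893)^(1/0.4165) ⇒ ln A = ln(10.04)/0.4165 = 5.5372
A = e^5.5372 ≈ 254 square kilometres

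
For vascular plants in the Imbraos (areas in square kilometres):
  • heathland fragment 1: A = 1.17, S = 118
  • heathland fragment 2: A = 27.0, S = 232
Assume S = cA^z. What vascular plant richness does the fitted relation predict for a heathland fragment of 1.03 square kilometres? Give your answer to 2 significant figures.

110

z = ln(232/118) / ln(27/1.17) = 0.6761 / 3.1388 = 0.2154
c = 118 / 1.17^0.2154 = 118 / 1.034 = 114.1
S₃ = 114.1 × 1.03^0.2154 = 114.1 × 1.006 ≈ 114.8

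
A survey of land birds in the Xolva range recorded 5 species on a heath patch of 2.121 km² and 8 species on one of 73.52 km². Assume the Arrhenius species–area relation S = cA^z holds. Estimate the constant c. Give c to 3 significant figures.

4.53

z = ln(S₂/S₁) / ln(A₂/A₁) = ln(8/5) / ln(73.52/2.121) = 0.4700 / 3.5457 = 0.1326
c = S₁ / A₁^z = 5 / 2.121^0.1326 = 5 / 1.105 = 4.526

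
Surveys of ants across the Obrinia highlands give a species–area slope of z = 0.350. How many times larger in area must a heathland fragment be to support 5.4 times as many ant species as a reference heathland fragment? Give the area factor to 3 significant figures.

124

(A₂/A₁)^0.35 = 5.4, so A₂/A₁ = 5.4^(1/0.35) = 5.4^2.857
ln(A₂/A₁) = ln 5.4 / 0.35 = 1.6864 / 0.35 = 4.8183
A₂/A₁ = e^4.8183 ≈ 123.8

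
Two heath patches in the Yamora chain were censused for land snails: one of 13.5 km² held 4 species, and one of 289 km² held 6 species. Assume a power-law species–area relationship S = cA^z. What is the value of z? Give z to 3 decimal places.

Taking logs: ln S = ln c + z ln A, so z = (ln S₂ − ln S₁)/(ln A₂ − ln A₁).
z = ln(6/4) / ln(289/13.5) = ln(1.5) / ln(21.41) = 0.4055 / 3.0637 = 0.1323

0.132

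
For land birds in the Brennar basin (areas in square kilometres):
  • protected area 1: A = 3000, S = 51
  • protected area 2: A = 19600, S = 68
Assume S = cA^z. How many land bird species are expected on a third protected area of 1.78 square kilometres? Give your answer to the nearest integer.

z = ln(68/51) / ln(19600/3000) = 0.2877 / 1.8769 = 0.1533
c = 51 / 3000^0.1533 = 51 / 3.412 = 14.95
S₃ = 14.95 × 1.78^0.1533 = 14.95 × 1.092 ≈ 16.33

16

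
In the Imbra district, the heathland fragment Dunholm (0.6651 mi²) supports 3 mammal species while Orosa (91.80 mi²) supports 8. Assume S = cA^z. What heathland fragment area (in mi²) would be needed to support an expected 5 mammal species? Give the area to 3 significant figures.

z = ln(8/3) / ln(91.8/0.6651) = 0.9808 / 4.9274 = 0.1991
c = 3 / 0.6651^0.1991 = 3 / 0.922 = 3.254
A = (5/3.254)^(1/0.1991) ⇒ ln A = ln(1.537)/0.1991 = 2.1584
A = e^2.1584 ≈ 8.658 mi²

8.66 mi²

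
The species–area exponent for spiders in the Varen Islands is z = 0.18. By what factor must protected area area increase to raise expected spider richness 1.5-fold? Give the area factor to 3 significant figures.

9.51

(A₂/A₁)^0.18 = 1.5, so A₂/A₁ = 1.5^(1/0.18) = 1.5^5.556
ln(A₂/A₁) = ln 1.5 / 0.18 = 0.4055 / 0.18 = 2.2526
A₂/A₁ = e^2.2526 ≈ 9.512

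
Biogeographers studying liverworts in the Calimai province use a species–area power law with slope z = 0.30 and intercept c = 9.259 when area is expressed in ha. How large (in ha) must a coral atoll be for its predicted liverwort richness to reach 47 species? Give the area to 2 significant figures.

220 ha

47 = 9.259 × A^0.3  ⇒  A^0.3 = 47/9.259 = 5.076
ln A = ln(5.076) / 0.3 = 1.6246 / 0.3 = 5.4152
A = e^5.4152 ≈ 224.8 ha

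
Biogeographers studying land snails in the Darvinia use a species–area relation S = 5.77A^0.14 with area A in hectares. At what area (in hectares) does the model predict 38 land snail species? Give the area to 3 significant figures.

38 = 5.77 × A^0.14  ⇒  A^0.14 = 38/5.77 = 6.586
ln A = ln(6.586) / 0.14 = 1.8849 / 0.14 = 13.4637
A = e^13.4637 ≈ 703394 hectares

703000 hectares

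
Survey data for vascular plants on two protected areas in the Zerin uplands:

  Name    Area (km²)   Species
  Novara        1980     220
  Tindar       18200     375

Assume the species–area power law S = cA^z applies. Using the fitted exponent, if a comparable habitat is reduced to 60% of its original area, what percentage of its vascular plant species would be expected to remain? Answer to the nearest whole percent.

88%

z = ln(375/220) / ln(18200/1980) = 0.5333 / 2.2183 = 0.2404
S_new/S_old = (A_new/A_old)^z = 0.6^0.2404 = exp(0.2404 × -0.5108) = 0.8844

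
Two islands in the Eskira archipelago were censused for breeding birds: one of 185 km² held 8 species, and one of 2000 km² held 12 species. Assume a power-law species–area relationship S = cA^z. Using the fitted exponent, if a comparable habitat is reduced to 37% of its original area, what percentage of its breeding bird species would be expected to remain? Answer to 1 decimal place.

84.4%

z = ln(12/8) / ln(2000/185) = 0.4055 / 2.3805 = 0.1703
S_new/S_old = (A_new/A_old)^z = 0.37^0.1703 = exp(0.1703 × -0.9943) = 0.8442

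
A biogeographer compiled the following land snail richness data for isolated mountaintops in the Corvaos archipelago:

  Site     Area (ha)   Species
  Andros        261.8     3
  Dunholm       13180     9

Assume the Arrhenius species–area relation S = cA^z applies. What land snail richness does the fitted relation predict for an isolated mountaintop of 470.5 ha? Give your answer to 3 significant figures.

3.54

z = ln(9/3) / ln(13180/261.8) = 1.0986 / 3.9189 = 0.2803
c = 3 / 261.8^0.2803 = 3 / 4.763 = 0.6299
S₃ = 0.6299 × 470.5^0.2803 = 0.6299 × 5.613 ≈ 3.536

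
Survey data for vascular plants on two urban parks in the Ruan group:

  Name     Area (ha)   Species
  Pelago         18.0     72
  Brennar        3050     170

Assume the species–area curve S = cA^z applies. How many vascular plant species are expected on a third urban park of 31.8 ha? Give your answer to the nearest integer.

z = ln(170/72) / ln(3050/18) = 0.8591 / 5.1325 = 0.1674
c = 72 / 18^0.1674 = 72 / 1.622 = 44.38
S₃ = 44.38 × 31.8^0.1674 = 44.38 × 1.784 ≈ 79.2

79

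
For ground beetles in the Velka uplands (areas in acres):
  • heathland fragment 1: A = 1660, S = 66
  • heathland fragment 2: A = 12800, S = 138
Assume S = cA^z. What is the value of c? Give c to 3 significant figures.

z = ln(S₂/S₁) / ln(A₂/A₁) = ln(138/66) / ln(12800/1660) = 0.7376 / 2.0426 = 0.3611
c = S₁ / A₁^z = 66 / 1660^0.3611 = 66 / 14.55 = 4.537

4.54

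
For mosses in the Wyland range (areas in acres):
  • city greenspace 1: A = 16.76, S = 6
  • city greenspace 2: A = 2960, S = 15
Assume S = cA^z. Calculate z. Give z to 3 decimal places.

0.177

Taking logs: ln S = ln c + z ln A, so z = (ln S₂ − ln S₁)/(ln A₂ − ln A₁).
z = ln(15/6) / ln(2960/16.76) = ln(2.5) / ln(176.6) = 0.9163 / 5.1739 = 0.1771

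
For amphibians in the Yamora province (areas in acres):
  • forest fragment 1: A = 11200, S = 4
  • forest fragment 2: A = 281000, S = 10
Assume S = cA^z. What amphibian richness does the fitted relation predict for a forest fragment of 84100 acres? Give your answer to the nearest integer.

z = ln(10/4) / ln(281000/11200) = 0.9163 / 3.2224 = 0.2843
c = 4 / 11200^0.2843 = 4 / 14.17 = 0.2823
S₃ = 0.2823 × 84100^0.2843 = 0.2823 × 25.14 ≈ 7.096

7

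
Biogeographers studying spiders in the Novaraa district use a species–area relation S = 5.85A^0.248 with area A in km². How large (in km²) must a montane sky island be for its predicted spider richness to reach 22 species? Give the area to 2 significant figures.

210 km²

22 = 5.85 × A^0.248  ⇒  A^0.248 = 22/5.85 = 3.761
ln A = ln(3.761) / 0.248 = 1.3246 / 0.248 = 5.3411
A = e^5.3411 ≈ 208.7 km²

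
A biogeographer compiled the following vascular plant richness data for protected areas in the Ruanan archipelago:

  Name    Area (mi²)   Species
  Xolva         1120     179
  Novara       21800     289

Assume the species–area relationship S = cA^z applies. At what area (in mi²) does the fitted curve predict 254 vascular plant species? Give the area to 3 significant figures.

z = ln(289/179) / ln(21800/1120) = 0.4790 / 2.9686 = 0.1614
c = 179 / 1120^0.1614 = 179 / 3.105 = 57.65
A = (254/57.65)^(1/0.1614) ⇒ ln A = ln(4.406)/0.1614 = 9.1897
A = e^9.1897 ≈ 9796 mi²

9800 mi²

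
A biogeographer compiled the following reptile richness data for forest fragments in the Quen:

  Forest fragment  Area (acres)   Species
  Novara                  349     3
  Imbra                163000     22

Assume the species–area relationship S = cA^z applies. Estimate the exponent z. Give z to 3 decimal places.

0.324

Taking logs: ln S = ln c + z ln A, so z = (ln S₂ − ln S₁)/(ln A₂ − ln A₁).
z = ln(22/3) / ln(163000/349) = ln(7.333) / ln(467) = 1.9924 / 6.1464 = 0.3242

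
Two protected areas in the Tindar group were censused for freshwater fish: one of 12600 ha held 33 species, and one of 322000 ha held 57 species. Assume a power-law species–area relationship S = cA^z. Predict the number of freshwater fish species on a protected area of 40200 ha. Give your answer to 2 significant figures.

40

z = ln(57/33) / ln(322000/12600) = 0.5465 / 3.2409 = 0.1686
c = 33 / 12600^0.1686 = 33 / 4.915 = 6.715
S₃ = 6.715 × 40200^0.1686 = 6.715 × 5.977 ≈ 40.13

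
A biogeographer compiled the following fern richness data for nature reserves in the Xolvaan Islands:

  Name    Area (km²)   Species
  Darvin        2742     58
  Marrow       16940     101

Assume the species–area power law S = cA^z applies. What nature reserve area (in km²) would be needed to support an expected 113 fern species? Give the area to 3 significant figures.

z = ln(101/58) / ln(16940/2742) = 0.5547 / 1.8210 = 0.3046
c = 58 / 2742^0.3046 = 58 / 11.15 = 5.202
A = (113/5.202)^(1/0.3046) ⇒ ln A = ln(21.72)/0.3046 = 10.1060
A = e^10.1060 ≈ 24490 km²

24500 km²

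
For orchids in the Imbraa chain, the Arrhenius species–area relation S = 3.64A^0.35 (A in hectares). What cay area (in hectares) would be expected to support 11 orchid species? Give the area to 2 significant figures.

11 = 3.64 × A^0.35  ⇒  A^0.35 = 11/3.64 = 3.022
ln A = ln(3.022) / 0.35 = 1.1059 / 0.35 = 3.1597
A = e^3.1597 ≈ 23.56 hectares

24 hectares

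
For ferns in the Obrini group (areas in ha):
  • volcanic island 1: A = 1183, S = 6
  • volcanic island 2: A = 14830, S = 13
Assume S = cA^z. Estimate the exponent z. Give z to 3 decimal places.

0.306

Taking logs: ln S = ln c + z ln A, so z = (ln S₂ − ln S₁)/(ln A₂ − ln A₁).
z = ln(13/6) / ln(14830/1183) = ln(2.167) / ln(12.54) = 0.7732 / 2.5286 = 0.3058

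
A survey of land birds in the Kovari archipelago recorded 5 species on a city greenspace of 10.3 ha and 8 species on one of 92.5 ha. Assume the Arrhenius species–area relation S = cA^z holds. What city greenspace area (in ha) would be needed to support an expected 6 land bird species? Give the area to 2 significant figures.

z = ln(8/5) / ln(92.5/10.3) = 0.4700 / 2.1951 = 0.2141
c = 5 / 10.3^0.2141 = 5 / 1.648 = 3.035
A = (6/3.035)^(1/0.2141) ⇒ ln A = ln(1.977)/0.2141 = 3.1836
A = e^3.1836 ≈ 24.13 ha

24 ha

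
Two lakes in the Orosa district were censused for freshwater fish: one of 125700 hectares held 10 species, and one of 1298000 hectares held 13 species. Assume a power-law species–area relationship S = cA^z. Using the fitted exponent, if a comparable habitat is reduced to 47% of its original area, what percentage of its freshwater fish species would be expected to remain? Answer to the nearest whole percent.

z = ln(13/10) / ln(1298000/125700) = 0.2624 / 2.3347 = 0.1124
S_new/S_old = (A_new/A_old)^z = 0.47^0.1124 = exp(0.1124 × -0.7550) = 0.9187

92%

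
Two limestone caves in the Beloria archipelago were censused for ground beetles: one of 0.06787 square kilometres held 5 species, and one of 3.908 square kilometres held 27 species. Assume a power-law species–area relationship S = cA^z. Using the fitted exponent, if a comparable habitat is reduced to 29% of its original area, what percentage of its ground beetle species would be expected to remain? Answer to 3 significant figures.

59.7%

z = ln(27/5) / ln(3.908/0.06787) = 1.6864 / 4.0532 = 0.4161
S_new/S_old = (A_new/A_old)^z = 0.29^0.4161 = exp(0.4161 × -1.2379) = 0.5975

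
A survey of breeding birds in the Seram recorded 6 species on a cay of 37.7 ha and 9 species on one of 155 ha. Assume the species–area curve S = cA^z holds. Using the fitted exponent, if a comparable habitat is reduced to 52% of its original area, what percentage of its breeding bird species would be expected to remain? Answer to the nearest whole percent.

83%

z = ln(9/6) / ln(155/37.7) = 0.4055 / 1.4138 = 0.2868
S_new/S_old = (A_new/A_old)^z = 0.52^0.2868 = exp(0.2868 × -0.6539) = 0.829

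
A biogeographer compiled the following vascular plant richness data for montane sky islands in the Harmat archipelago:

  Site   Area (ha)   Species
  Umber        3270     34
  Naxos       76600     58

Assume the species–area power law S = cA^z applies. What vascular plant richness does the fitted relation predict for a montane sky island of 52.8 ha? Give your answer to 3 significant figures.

16.9

z = ln(58/34) / ln(76600/3270) = 0.5341 / 3.1538 = 0.1693
c = 34 / 3270^0.1693 = 34 / 3.937 = 8.636
S₃ = 8.636 × 52.8^0.1693 = 8.636 × 1.958 ≈ 16.91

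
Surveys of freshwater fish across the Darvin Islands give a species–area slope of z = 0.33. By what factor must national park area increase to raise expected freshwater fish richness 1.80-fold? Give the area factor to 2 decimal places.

(A₂/A₁)^0.33 = 1.8, so A₂/A₁ = 1.8^(1/0.33) = 1.8^3.03
ln(A₂/A₁) = ln 1.8 / 0.33 = 0.5878 / 0.33 = 1.7812
A₂/A₁ = e^1.7812 ≈ 5.937

5.94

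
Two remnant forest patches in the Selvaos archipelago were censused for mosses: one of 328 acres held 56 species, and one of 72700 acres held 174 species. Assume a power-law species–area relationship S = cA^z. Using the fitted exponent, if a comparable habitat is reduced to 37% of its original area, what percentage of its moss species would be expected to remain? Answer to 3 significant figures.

81.2%

z = ln(174/56) / ln(72700/328) = 1.1337 / 5.4011 = 0.2099
S_new/S_old = (A_new/A_old)^z = 0.37^0.2099 = exp(0.2099 × -0.9943) = 0.8116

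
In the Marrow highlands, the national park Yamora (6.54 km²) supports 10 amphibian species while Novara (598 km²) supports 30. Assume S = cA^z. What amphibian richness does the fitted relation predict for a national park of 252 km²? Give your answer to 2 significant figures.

24

z = ln(30/10) / ln(598/6.54) = 1.0986 / 4.5157 = 0.2433
c = 10 / 6.54^0.2433 = 10 / 1.579 = 6.333
S₃ = 6.333 × 252^0.2433 = 6.333 × 3.839 ≈ 24.31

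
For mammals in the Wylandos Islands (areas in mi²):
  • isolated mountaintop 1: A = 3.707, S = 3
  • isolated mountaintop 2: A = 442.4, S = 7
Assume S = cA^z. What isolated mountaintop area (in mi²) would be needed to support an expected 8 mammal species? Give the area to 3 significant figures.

940 mi²

z = ln(7/3) / ln(442.4/3.707) = 0.8473 / 4.7820 = 0.1772
c = 3 / 3.707^0.1772 = 3 / 1.261 = 2.378
A = (8/2.378)^(1/0.1772) ⇒ ln A = ln(3.363)/0.1772 = 6.8458
A = e^6.8458 ≈ 940 mi²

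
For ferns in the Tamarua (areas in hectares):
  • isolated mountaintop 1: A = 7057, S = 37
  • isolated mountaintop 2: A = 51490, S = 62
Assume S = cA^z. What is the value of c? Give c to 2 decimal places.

3.70

z = ln(S₂/S₁) / ln(A₂/A₁) = ln(62/37) / ln(51490/7057) = 0.5162 / 1.9874 = 0.2597
c = S₁ / A₁^z = 37 / 7057^0.2597 = 37 / 9.993 = 3.703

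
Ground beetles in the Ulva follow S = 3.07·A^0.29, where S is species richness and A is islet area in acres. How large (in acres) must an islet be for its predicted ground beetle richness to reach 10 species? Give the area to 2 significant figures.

59 acres

10 = 3.07 × A^0.29  ⇒  A^0.29 = 10/3.07 = 3.257
ln A = ln(3.257) / 0.29 = 1.1809 / 0.29 = 4.0721
A = e^4.0721 ≈ 58.68 acres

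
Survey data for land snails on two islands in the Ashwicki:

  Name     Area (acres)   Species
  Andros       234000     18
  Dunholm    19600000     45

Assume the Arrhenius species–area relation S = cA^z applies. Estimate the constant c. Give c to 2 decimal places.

z = ln(S₂/S₁) / ln(A₂/A₁) = ln(45/18) / ln(19600000/234000) = 0.9163 / 4.4280 = 0.2069
c = S₁ / A₁^z = 18 / 234000^0.2069 = 18 / 12.91 = 1.394

1.39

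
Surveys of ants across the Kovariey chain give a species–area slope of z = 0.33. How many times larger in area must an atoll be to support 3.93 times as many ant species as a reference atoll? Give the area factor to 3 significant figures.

(A₂/A₁)^0.33 = 3.93, so A₂/A₁ = 3.93^(1/0.33) = 3.93^3.03
ln(A₂/A₁) = ln 3.93 / 0.33 = 1.3686 / 0.33 = 4.1474
A₂/A₁ = e^4.1474 ≈ 63.27

63.3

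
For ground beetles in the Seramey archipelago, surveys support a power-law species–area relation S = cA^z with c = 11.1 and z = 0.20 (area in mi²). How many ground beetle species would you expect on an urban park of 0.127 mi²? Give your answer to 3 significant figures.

7.35

S = 11.1 × 0.127^0.2
ln S = ln 11.1 + 0.2 × ln 0.127 = 2.4069 + 0.2 × -2.0636 = 1.9942
S = e^1.9942 ≈ 7.347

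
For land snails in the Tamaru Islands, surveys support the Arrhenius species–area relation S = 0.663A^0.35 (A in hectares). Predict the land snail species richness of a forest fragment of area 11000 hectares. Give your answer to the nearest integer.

S = 0.663 × 11000^0.35
ln S = ln 0.663 + 0.35 × ln 11000 = -0.4110 + 0.35 × 9.3057 = 2.8460
S = e^2.8460 ≈ 17.22

17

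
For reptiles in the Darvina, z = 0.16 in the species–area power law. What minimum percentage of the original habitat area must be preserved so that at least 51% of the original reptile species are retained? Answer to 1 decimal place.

Need (A_new/A_old)^0.16 = 0.51, so A_new/A_old = 0.51^(1/0.16) = 0.51^6.25
ln(A_new/A_old) = ln 0.51 / 0.16 = -0.6733 / 0.16 = -4.2084
A_new/A_old = e^-4.2084 ≈ 0.01487

1.5%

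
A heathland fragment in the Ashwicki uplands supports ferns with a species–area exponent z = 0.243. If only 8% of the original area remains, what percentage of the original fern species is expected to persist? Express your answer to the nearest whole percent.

S_new/S_old = (A_new/A_old)^z = 0.08^0.243
= exp(0.243 × ln 0.08) = exp(0.243 × -2.5257) = exp(-0.6138) ≈ 0.5413

54%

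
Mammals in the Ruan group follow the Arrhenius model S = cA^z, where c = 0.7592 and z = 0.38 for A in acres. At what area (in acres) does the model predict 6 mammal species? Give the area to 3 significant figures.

230 acres

6 = 0.7592 × A^0.38  ⇒  A^0.38 = 6/0.7592 = 7.903
ln A = ln(7.903) / 0.38 = 2.0672 / 0.38 = 5.4401
A = e^5.4401 ≈ 230.5 acres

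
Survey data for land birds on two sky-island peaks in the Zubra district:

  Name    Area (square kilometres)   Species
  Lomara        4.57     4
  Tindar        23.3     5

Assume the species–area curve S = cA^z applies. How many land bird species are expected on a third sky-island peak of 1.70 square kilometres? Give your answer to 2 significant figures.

3.5

z = ln(5/4) / ln(23.3/4.57) = 0.2231 / 1.6289 = 0.1370
c = 4 / 4.57^0.1370 = 4 / 1.231 = 3.248
S₃ = 3.248 × 1.7^0.1370 = 3.248 × 1.075 ≈ 3.493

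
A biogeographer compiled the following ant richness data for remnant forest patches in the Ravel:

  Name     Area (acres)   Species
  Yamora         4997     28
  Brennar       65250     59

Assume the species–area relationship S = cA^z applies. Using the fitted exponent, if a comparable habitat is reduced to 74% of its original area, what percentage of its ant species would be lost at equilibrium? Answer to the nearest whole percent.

8%

z = ln(59/28) / ln(65250/4997) = 0.7453 / 2.5694 = 0.2901
S_new/S_old = (A_new/A_old)^z = 0.74^0.2901 = exp(0.2901 × -0.3011) = 0.9164
Fraction lost = 1 − 0.9164 = 0.08364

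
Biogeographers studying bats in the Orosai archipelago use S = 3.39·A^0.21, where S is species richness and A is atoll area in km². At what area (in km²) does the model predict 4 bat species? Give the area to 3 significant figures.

2.20 km²

4 = 3.39 × A^0.21  ⇒  A^0.21 = 4/3.39 = 1.18
ln A = ln(1.18) / 0.21 = 0.1655 / 0.21 = 0.7879
A = e^0.7879 ≈ 2.199 km²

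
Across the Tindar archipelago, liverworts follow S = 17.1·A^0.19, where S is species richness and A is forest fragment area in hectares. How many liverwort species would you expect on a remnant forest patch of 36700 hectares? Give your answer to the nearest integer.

S = 17.1 × 36700^0.19 = 17.1 × 7.367 ≈ 126

126 species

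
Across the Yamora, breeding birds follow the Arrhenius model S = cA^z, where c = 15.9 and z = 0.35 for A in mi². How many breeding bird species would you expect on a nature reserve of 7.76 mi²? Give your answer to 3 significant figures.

S = 15.9 × 7.76^0.35
ln S = ln 15.9 + 0.35 × ln 7.76 = 2.7663 + 0.35 × 2.0490 = 3.4835
S = e^3.4835 ≈ 32.57

32.6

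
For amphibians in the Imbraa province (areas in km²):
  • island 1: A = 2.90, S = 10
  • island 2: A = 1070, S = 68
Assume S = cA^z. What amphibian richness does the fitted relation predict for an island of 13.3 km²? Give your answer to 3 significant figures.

z = ln(68/10) / ln(1070/2.9) = 1.9169 / 5.9107 = 0.3243
c = 10 / 2.9^0.3243 = 10 / 1.412 = 7.08
S₃ = 7.08 × 13.3^0.3243 = 7.08 × 2.315 ≈ 16.39

16.4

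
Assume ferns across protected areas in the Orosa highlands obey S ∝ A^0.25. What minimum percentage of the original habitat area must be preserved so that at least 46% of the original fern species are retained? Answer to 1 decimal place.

Need (A_new/A_old)^0.25 = 0.46, so A_new/A_old = 0.46^(1/0.25) = 0.46^4
ln(A_new/A_old) = ln 0.46 / 0.25 = -0.7765 / 0.25 = -3.1061
A_new/A_old = e^-3.1061 ≈ 0.04477

4.5%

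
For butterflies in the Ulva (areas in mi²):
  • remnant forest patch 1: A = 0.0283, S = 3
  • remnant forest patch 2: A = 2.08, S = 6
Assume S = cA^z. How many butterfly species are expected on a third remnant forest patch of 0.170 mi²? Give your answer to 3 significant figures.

z = ln(6/3) / ln(2.08/0.0283) = 0.6931 / 4.2973 = 0.1613
c = 3 / 0.0283^0.1613 = 3 / 0.5627 = 5.331
S₃ = 5.331 × 0.17^0.1613 = 5.331 × 0.7514 ≈ 4.006

4.01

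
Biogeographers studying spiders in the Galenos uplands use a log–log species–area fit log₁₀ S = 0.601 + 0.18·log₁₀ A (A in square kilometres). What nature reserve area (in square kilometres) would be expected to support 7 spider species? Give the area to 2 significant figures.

7 = 3.99 × A^0.18  ⇒  A^0.18 = 7/3.99 = 1.754
ln A = ln(1.754) / 0.18 = 0.5621 / 0.18 = 3.1225
A = e^3.1225 ≈ 22.7 square kilometres

23 square kilometres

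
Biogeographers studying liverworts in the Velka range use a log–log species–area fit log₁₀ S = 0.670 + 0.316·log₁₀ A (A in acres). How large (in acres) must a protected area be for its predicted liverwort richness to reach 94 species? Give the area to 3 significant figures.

94 = 4.677 × A^0.316  ⇒  A^0.316 = 94/4.677 = 20.1
ln A = ln(20.1) / 0.316 = 3.0006 / 0.316 = 9.4955
A = e^9.4955 ≈ 13299 acres

13300 acres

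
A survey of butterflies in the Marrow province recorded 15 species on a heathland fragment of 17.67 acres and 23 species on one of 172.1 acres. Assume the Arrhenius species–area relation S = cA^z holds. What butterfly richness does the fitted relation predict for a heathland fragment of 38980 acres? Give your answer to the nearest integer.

64

z = ln(23/15) / ln(172.1/17.67) = 0.4274 / 2.2762 = 0.1878
c = 15 / 17.67^0.1878 = 15 / 1.715 = 8.747
S₃ = 8.747 × 38980^0.1878 = 8.747 × 7.28 ≈ 63.68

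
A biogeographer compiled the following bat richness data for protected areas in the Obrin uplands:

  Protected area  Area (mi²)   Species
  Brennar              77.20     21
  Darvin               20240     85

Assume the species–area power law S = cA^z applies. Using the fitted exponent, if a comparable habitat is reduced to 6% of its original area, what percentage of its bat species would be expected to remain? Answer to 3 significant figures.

49.3%

z = ln(85/21) / ln(20240/77.2) = 1.3981 / 5.5690 = 0.2511
S_new/S_old = (A_new/A_old)^z = 0.06^0.2511 = exp(0.2511 × -2.8134) = 0.4935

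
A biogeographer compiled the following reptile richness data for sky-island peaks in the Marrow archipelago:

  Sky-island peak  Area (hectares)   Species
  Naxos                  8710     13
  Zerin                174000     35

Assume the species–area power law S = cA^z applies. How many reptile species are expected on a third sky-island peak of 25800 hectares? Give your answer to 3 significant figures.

18.6

z = ln(35/13) / ln(174000/8710) = 0.9904 / 2.9946 = 0.3307
c = 13 / 8710^0.3307 = 13 / 20.09 = 0.6469
S₃ = 0.6469 × 25800^0.3307 = 0.6469 × 28.78 ≈ 18.62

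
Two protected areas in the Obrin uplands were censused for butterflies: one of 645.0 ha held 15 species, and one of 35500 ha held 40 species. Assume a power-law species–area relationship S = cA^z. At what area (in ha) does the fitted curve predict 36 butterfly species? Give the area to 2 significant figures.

23000 ha

z = ln(40/15) / ln(35500/645) = 0.9808 / 4.0080 = 0.2447
c = 15 / 645^0.2447 = 15 / 4.87 = 3.08
A = (36/3.08)^(1/0.2447) ⇒ ln A = ln(11.69)/0.2447 = 10.0467
A = e^10.0467 ≈ 23081 ha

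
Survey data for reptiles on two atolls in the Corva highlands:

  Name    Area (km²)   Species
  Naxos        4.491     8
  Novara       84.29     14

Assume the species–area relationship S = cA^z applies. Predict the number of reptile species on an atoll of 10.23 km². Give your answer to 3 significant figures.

z = ln(14/8) / ln(84.29/4.491) = 0.5596 / 2.9322 = 0.1909
c = 8 / 4.491^0.1909 = 8 / 1.332 = 6.006
S₃ = 6.006 × 10.23^0.1909 = 6.006 × 1.559 ≈ 9.361

9.36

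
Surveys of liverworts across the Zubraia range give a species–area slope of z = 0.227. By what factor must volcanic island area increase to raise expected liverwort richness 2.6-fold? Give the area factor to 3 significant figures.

67.3

(A₂/A₁)^0.227 = 2.6, so A₂/A₁ = 2.6^(1/0.227) = 2.6^4.405
ln(A₂/A₁) = ln 2.6 / 0.227 = 0.9555 / 0.227 = 4.2093
A₂/A₁ = e^4.2093 ≈ 67.31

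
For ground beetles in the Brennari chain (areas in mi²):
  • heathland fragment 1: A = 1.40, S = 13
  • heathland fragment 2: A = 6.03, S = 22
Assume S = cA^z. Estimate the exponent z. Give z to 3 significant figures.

Taking logs: ln S = ln c + z ln A, so z = (ln S₂ − ln S₁)/(ln A₂ − ln A₁).
z = ln(22/13) / ln(6.03/1.4) = ln(1.692) / ln(4.307) = 0.5261 / 1.4603 = 0.3603

0.360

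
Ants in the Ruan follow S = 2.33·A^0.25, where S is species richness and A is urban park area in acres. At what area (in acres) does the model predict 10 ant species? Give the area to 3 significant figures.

10 = 2.33 × A^0.25  ⇒  A^0.25 = 10/2.33 = 4.292
ln A = ln(4.292) / 0.25 = 1.4567 / 0.25 = 5.8269
A = e^5.8269 ≈ 339.3 acres

339 acres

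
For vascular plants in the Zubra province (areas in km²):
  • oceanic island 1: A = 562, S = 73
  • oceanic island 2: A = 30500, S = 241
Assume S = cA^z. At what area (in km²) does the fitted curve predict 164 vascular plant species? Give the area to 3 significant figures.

8420 km²

z = ln(241/73) / ln(30500/562) = 1.1943 / 3.9940 = 0.2990
c = 73 / 562^0.2990 = 73 / 6.641 = 10.99
A = (164/10.99)^(1/0.2990) ⇒ ln A = ln(14.92)/0.2990 = 9.0382
A = e^9.0382 ≈ 8419 km²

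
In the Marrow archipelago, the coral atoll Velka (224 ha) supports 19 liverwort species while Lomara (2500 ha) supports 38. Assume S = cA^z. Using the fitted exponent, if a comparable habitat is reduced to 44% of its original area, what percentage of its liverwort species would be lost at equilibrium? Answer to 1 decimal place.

21.0%

z = ln(38/19) / ln(2500/224) = 0.6931 / 2.4124 = 0.2873
S_new/S_old = (A_new/A_old)^z = 0.44^0.2873 = exp(0.2873 × -0.8210) = 0.7899
Fraction lost = 1 − 0.7899 = 0.2101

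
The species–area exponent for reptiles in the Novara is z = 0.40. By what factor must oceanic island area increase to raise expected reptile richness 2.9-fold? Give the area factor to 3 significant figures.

(A₂/A₁)^0.4 = 2.9, so A₂/A₁ = 2.9^(1/0.4) = 2.9^2.5
ln(A₂/A₁) = ln 2.9 / 0.4 = 1.0647 / 0.4 = 2.6618
A₂/A₁ = e^2.6618 ≈ 14.32

14.3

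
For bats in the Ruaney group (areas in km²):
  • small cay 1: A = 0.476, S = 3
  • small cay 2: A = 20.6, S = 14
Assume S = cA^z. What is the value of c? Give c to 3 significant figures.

z = ln(S₂/S₁) / ln(A₂/A₁) = ln(14/3) / ln(20.6/0.476) = 1.5404 / 3.7676 = 0.4089
c = S₁ / A₁^z = 3 / 0.476^0.4089 = 3 / 0.7382 = 4.064

4.06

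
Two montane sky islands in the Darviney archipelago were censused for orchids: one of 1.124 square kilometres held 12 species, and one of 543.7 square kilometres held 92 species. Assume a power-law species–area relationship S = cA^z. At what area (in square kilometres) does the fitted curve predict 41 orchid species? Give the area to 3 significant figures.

z = ln(92/12) / ln(543.7/1.124) = 2.0369 / 6.1815 = 0.3295
c = 12 / 1.124^0.3295 = 12 / 1.039 = 11.55
A = (41/11.55)^(1/0.3295) ⇒ ln A = ln(3.551)/0.3295 = 3.8456
A = e^3.8456 ≈ 46.79 square kilometres

46.8 square kilometres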